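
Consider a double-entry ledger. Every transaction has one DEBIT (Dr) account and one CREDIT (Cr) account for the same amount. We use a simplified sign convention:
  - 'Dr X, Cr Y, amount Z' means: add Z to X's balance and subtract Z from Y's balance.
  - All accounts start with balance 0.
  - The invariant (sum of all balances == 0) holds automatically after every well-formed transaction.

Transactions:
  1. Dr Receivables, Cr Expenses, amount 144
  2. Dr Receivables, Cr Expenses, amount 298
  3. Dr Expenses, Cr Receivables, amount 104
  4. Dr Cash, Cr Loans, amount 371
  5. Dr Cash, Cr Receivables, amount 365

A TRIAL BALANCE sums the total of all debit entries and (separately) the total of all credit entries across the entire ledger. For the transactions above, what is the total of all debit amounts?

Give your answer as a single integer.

Txn 1: debit+=144
Txn 2: debit+=298
Txn 3: debit+=104
Txn 4: debit+=371
Txn 5: debit+=365
Total debits = 1282

Answer: 1282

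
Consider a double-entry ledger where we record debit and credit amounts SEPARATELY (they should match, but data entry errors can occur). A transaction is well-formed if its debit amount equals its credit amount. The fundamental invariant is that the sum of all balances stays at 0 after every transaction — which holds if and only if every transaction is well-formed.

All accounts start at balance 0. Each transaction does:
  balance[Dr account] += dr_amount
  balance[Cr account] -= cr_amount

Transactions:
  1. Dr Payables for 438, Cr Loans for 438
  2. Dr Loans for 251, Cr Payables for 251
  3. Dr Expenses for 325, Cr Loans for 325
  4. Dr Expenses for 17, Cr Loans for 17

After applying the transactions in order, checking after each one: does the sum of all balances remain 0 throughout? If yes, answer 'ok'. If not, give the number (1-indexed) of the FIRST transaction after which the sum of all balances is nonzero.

After txn 1: dr=438 cr=438 sum_balances=0
After txn 2: dr=251 cr=251 sum_balances=0
After txn 3: dr=325 cr=325 sum_balances=0
After txn 4: dr=17 cr=17 sum_balances=0

Answer: ok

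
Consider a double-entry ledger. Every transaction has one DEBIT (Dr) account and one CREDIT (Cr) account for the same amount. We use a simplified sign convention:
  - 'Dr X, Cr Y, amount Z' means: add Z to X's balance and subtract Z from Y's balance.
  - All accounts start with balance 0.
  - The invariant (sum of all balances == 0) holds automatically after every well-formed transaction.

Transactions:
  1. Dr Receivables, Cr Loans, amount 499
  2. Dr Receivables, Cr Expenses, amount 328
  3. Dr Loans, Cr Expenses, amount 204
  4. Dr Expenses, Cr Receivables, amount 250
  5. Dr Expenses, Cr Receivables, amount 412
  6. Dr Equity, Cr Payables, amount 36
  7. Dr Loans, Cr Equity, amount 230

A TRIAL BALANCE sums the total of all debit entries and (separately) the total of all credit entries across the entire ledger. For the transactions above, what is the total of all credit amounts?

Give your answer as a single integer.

Answer: 1959

Derivation:
Txn 1: credit+=499
Txn 2: credit+=328
Txn 3: credit+=204
Txn 4: credit+=250
Txn 5: credit+=412
Txn 6: credit+=36
Txn 7: credit+=230
Total credits = 1959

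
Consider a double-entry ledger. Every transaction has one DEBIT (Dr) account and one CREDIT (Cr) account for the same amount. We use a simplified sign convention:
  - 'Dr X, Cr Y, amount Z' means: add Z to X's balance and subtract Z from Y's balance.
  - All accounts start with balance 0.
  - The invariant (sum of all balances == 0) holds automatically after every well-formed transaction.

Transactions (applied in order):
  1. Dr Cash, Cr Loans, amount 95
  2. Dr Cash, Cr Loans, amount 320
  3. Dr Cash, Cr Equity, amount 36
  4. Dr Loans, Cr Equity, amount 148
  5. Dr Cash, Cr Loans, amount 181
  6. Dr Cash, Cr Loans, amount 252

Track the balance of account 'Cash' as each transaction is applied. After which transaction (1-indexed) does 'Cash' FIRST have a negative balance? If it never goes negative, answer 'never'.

After txn 1: Cash=95
After txn 2: Cash=415
After txn 3: Cash=451
After txn 4: Cash=451
After txn 5: Cash=632
After txn 6: Cash=884

Answer: never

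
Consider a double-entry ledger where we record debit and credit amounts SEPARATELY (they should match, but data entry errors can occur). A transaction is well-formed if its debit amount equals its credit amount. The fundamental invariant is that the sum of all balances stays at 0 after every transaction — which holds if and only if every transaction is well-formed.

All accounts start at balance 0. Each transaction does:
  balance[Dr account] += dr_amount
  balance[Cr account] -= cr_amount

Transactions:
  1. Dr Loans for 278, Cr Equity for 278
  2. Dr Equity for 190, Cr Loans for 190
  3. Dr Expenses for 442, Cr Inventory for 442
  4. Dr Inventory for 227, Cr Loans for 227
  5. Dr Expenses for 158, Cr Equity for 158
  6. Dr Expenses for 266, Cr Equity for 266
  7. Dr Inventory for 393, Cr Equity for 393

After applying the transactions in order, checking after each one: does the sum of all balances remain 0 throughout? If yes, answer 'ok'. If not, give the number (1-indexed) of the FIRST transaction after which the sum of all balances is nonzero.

Answer: ok

Derivation:
After txn 1: dr=278 cr=278 sum_balances=0
After txn 2: dr=190 cr=190 sum_balances=0
After txn 3: dr=442 cr=442 sum_balances=0
After txn 4: dr=227 cr=227 sum_balances=0
After txn 5: dr=158 cr=158 sum_balances=0
After txn 6: dr=266 cr=266 sum_balances=0
After txn 7: dr=393 cr=393 sum_balances=0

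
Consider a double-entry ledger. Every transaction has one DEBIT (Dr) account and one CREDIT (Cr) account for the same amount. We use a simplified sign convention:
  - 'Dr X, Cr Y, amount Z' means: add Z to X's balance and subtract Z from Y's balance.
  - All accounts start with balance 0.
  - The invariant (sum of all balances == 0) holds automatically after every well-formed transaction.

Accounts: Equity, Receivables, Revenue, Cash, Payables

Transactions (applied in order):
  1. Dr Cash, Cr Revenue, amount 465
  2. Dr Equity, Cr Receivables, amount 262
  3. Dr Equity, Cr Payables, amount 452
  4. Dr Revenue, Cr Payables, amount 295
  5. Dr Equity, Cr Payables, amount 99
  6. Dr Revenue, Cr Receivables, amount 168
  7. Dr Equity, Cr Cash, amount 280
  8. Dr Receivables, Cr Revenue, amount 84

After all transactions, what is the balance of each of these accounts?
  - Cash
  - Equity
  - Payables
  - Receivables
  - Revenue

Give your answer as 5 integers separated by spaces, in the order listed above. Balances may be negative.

Answer: 185 1093 -846 -346 -86

Derivation:
After txn 1 (Dr Cash, Cr Revenue, amount 465): Cash=465 Revenue=-465
After txn 2 (Dr Equity, Cr Receivables, amount 262): Cash=465 Equity=262 Receivables=-262 Revenue=-465
After txn 3 (Dr Equity, Cr Payables, amount 452): Cash=465 Equity=714 Payables=-452 Receivables=-262 Revenue=-465
After txn 4 (Dr Revenue, Cr Payables, amount 295): Cash=465 Equity=714 Payables=-747 Receivables=-262 Revenue=-170
After txn 5 (Dr Equity, Cr Payables, amount 99): Cash=465 Equity=813 Payables=-846 Receivables=-262 Revenue=-170
After txn 6 (Dr Revenue, Cr Receivables, amount 168): Cash=465 Equity=813 Payables=-846 Receivables=-430 Revenue=-2
After txn 7 (Dr Equity, Cr Cash, amount 280): Cash=185 Equity=1093 Payables=-846 Receivables=-430 Revenue=-2
After txn 8 (Dr Receivables, Cr Revenue, amount 84): Cash=185 Equity=1093 Payables=-846 Receivables=-346 Revenue=-86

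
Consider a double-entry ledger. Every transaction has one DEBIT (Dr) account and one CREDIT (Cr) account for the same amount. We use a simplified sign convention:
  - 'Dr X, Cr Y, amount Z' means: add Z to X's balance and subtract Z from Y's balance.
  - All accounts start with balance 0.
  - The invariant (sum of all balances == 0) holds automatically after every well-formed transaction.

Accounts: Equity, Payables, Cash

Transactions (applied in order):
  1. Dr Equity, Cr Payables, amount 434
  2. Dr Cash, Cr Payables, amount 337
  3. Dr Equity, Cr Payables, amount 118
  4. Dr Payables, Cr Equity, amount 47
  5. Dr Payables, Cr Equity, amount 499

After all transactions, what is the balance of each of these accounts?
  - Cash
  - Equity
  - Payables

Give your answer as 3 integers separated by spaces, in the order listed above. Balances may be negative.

Answer: 337 6 -343

Derivation:
After txn 1 (Dr Equity, Cr Payables, amount 434): Equity=434 Payables=-434
After txn 2 (Dr Cash, Cr Payables, amount 337): Cash=337 Equity=434 Payables=-771
After txn 3 (Dr Equity, Cr Payables, amount 118): Cash=337 Equity=552 Payables=-889
After txn 4 (Dr Payables, Cr Equity, amount 47): Cash=337 Equity=505 Payables=-842
After txn 5 (Dr Payables, Cr Equity, amount 499): Cash=337 Equity=6 Payables=-343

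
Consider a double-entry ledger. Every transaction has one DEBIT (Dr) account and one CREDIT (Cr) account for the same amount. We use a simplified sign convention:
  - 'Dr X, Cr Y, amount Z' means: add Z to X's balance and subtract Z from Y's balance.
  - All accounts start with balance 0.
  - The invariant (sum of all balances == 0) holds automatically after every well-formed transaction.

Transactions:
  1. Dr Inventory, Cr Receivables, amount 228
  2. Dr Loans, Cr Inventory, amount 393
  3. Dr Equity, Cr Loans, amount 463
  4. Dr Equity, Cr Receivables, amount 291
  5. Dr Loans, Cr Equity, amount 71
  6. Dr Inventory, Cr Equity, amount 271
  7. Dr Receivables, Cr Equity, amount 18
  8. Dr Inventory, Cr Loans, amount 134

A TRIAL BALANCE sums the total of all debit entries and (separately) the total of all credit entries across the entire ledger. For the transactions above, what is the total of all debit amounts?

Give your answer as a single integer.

Txn 1: debit+=228
Txn 2: debit+=393
Txn 3: debit+=463
Txn 4: debit+=291
Txn 5: debit+=71
Txn 6: debit+=271
Txn 7: debit+=18
Txn 8: debit+=134
Total debits = 1869

Answer: 1869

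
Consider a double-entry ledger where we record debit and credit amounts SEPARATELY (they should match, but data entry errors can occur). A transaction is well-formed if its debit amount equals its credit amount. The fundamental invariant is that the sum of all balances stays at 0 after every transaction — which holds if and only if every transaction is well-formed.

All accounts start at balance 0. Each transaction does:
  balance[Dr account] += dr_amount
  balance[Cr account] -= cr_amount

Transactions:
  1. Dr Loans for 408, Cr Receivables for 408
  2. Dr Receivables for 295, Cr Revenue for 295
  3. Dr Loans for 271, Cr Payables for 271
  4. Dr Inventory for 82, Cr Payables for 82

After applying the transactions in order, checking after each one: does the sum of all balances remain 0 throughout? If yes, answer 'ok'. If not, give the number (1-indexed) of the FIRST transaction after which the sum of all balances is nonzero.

Answer: ok

Derivation:
After txn 1: dr=408 cr=408 sum_balances=0
After txn 2: dr=295 cr=295 sum_balances=0
After txn 3: dr=271 cr=271 sum_balances=0
After txn 4: dr=82 cr=82 sum_balances=0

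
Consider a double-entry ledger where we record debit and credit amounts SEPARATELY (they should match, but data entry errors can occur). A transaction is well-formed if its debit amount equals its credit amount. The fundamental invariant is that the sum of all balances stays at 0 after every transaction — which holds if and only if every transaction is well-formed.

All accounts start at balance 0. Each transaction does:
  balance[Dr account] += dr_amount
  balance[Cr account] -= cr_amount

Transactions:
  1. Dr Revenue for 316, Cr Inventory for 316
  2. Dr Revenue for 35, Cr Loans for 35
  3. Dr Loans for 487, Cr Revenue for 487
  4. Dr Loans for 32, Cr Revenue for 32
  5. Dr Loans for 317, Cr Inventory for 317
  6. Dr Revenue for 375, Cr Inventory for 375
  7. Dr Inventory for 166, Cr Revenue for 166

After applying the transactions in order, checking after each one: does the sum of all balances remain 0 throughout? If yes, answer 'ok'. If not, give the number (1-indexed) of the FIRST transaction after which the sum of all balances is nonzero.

Answer: ok

Derivation:
After txn 1: dr=316 cr=316 sum_balances=0
After txn 2: dr=35 cr=35 sum_balances=0
After txn 3: dr=487 cr=487 sum_balances=0
After txn 4: dr=32 cr=32 sum_balances=0
After txn 5: dr=317 cr=317 sum_balances=0
After txn 6: dr=375 cr=375 sum_balances=0
After txn 7: dr=166 cr=166 sum_balances=0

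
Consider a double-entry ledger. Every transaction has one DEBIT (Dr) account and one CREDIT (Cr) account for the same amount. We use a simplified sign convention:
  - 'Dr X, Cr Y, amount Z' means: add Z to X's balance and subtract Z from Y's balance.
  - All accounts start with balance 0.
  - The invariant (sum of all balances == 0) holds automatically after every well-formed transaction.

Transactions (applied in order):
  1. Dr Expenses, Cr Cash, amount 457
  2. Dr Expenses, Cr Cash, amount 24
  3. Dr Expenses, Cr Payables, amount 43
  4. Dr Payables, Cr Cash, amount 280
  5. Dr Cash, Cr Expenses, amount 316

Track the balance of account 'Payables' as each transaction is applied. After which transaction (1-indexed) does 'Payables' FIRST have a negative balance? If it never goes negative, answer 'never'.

Answer: 3

Derivation:
After txn 1: Payables=0
After txn 2: Payables=0
After txn 3: Payables=-43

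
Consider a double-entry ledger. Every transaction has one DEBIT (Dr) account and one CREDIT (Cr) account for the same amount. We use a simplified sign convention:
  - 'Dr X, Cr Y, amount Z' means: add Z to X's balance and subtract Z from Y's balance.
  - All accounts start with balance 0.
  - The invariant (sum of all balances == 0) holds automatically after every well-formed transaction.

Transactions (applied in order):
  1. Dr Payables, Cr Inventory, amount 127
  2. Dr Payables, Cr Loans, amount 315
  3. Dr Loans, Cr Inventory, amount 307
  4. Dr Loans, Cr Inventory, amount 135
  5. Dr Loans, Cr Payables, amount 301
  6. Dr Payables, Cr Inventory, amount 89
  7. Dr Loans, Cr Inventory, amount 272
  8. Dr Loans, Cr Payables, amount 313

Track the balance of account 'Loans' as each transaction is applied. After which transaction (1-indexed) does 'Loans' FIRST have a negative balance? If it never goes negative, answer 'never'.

After txn 1: Loans=0
After txn 2: Loans=-315

Answer: 2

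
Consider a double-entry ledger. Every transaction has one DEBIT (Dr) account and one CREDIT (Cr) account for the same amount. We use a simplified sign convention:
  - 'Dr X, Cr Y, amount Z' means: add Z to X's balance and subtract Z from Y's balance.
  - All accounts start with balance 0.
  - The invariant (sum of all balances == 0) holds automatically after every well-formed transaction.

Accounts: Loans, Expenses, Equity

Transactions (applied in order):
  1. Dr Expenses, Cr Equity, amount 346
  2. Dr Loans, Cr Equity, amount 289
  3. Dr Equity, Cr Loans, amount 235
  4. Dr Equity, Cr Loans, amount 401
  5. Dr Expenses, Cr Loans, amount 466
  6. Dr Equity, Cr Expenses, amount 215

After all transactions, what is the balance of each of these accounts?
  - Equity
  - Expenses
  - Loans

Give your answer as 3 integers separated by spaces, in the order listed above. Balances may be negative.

After txn 1 (Dr Expenses, Cr Equity, amount 346): Equity=-346 Expenses=346
After txn 2 (Dr Loans, Cr Equity, amount 289): Equity=-635 Expenses=346 Loans=289
After txn 3 (Dr Equity, Cr Loans, amount 235): Equity=-400 Expenses=346 Loans=54
After txn 4 (Dr Equity, Cr Loans, amount 401): Equity=1 Expenses=346 Loans=-347
After txn 5 (Dr Expenses, Cr Loans, amount 466): Equity=1 Expenses=812 Loans=-813
After txn 6 (Dr Equity, Cr Expenses, amount 215): Equity=216 Expenses=597 Loans=-813

Answer: 216 597 -813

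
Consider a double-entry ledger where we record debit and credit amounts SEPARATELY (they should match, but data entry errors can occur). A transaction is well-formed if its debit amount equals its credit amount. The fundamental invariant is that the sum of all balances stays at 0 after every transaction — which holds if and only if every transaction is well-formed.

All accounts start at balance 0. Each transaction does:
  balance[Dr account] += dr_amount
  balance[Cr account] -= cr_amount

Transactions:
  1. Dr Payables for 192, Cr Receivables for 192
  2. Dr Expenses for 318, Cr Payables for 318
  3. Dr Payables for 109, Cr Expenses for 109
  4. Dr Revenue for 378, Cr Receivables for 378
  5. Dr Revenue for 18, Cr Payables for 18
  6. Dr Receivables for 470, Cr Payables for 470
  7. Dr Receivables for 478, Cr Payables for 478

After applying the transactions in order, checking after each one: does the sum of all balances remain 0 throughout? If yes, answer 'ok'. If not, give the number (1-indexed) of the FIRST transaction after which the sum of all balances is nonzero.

After txn 1: dr=192 cr=192 sum_balances=0
After txn 2: dr=318 cr=318 sum_balances=0
After txn 3: dr=109 cr=109 sum_balances=0
After txn 4: dr=378 cr=378 sum_balances=0
After txn 5: dr=18 cr=18 sum_balances=0
After txn 6: dr=470 cr=470 sum_balances=0
After txn 7: dr=478 cr=478 sum_balances=0

Answer: ok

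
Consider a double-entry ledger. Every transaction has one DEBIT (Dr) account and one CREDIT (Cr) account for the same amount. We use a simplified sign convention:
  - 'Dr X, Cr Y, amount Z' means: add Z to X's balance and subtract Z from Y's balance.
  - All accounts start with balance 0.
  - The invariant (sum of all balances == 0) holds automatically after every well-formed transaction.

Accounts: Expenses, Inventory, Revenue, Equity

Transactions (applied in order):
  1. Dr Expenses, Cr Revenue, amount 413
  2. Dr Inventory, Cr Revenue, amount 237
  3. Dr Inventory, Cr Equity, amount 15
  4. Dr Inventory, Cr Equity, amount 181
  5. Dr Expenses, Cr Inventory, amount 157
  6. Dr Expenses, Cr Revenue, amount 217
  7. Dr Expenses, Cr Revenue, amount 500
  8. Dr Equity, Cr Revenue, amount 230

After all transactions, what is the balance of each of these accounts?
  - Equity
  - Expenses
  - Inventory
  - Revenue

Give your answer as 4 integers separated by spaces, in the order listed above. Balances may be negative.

Answer: 34 1287 276 -1597

Derivation:
After txn 1 (Dr Expenses, Cr Revenue, amount 413): Expenses=413 Revenue=-413
After txn 2 (Dr Inventory, Cr Revenue, amount 237): Expenses=413 Inventory=237 Revenue=-650
After txn 3 (Dr Inventory, Cr Equity, amount 15): Equity=-15 Expenses=413 Inventory=252 Revenue=-650
After txn 4 (Dr Inventory, Cr Equity, amount 181): Equity=-196 Expenses=413 Inventory=433 Revenue=-650
After txn 5 (Dr Expenses, Cr Inventory, amount 157): Equity=-196 Expenses=570 Inventory=276 Revenue=-650
After txn 6 (Dr Expenses, Cr Revenue, amount 217): Equity=-196 Expenses=787 Inventory=276 Revenue=-867
After txn 7 (Dr Expenses, Cr Revenue, amount 500): Equity=-196 Expenses=1287 Inventory=276 Revenue=-1367
After txn 8 (Dr Equity, Cr Revenue, amount 230): Equity=34 Expenses=1287 Inventory=276 Revenue=-1597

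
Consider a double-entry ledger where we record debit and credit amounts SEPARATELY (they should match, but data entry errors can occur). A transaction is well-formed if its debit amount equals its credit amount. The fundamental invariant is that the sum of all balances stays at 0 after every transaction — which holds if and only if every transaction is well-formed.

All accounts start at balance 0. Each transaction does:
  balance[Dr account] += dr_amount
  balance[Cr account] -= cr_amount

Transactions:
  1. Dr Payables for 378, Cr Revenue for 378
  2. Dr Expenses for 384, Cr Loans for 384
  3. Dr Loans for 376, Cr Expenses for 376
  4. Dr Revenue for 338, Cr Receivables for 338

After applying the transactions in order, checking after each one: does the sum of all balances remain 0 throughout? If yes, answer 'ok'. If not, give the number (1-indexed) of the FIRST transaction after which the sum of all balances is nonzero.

After txn 1: dr=378 cr=378 sum_balances=0
After txn 2: dr=384 cr=384 sum_balances=0
After txn 3: dr=376 cr=376 sum_balances=0
After txn 4: dr=338 cr=338 sum_balances=0

Answer: ok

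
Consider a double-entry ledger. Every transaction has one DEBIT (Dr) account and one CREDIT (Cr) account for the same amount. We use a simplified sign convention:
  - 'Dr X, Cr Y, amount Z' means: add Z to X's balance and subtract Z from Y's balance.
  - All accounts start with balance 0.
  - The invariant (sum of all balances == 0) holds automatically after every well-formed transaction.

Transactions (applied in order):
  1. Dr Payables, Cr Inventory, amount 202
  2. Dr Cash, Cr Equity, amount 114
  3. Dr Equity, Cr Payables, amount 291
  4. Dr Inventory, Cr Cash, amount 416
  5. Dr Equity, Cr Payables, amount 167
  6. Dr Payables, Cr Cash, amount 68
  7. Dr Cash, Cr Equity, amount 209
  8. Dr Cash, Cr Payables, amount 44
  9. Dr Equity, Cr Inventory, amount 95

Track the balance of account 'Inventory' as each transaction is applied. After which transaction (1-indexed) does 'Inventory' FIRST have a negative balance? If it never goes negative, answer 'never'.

Answer: 1

Derivation:
After txn 1: Inventory=-202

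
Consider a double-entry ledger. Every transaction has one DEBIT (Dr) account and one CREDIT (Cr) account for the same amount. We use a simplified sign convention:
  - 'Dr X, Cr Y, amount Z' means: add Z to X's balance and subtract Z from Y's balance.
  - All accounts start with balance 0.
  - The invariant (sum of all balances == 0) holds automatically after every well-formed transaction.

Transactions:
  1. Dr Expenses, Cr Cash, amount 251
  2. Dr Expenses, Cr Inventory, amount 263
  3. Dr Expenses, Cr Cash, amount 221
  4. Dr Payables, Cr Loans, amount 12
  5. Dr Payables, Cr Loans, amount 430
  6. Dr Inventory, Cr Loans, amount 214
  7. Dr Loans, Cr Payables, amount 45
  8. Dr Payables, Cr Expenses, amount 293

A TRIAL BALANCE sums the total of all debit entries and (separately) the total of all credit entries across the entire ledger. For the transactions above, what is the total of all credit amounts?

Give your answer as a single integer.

Answer: 1729

Derivation:
Txn 1: credit+=251
Txn 2: credit+=263
Txn 3: credit+=221
Txn 4: credit+=12
Txn 5: credit+=430
Txn 6: credit+=214
Txn 7: credit+=45
Txn 8: credit+=293
Total credits = 1729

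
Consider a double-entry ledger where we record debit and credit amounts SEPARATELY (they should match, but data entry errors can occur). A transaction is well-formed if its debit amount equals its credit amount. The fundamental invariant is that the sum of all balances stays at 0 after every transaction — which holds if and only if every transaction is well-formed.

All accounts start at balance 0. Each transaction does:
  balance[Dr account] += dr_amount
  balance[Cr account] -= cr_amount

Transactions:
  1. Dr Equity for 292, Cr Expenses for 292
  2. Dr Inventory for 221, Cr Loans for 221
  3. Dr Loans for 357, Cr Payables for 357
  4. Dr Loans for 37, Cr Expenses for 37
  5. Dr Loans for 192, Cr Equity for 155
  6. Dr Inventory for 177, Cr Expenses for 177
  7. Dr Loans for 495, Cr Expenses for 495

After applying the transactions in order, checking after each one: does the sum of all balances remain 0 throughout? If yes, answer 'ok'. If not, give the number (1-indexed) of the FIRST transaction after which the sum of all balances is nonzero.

After txn 1: dr=292 cr=292 sum_balances=0
After txn 2: dr=221 cr=221 sum_balances=0
After txn 3: dr=357 cr=357 sum_balances=0
After txn 4: dr=37 cr=37 sum_balances=0
After txn 5: dr=192 cr=155 sum_balances=37
After txn 6: dr=177 cr=177 sum_balances=37
After txn 7: dr=495 cr=495 sum_balances=37

Answer: 5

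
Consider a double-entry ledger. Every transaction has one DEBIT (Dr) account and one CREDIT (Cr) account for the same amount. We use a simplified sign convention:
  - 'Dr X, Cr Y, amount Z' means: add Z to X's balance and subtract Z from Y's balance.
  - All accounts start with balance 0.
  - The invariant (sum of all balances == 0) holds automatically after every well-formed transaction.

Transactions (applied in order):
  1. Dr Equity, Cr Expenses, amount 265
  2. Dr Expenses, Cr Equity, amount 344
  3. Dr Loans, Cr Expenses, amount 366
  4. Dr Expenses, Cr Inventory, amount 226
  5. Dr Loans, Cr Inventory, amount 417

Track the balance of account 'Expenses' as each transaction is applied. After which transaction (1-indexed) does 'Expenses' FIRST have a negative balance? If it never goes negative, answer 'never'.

After txn 1: Expenses=-265

Answer: 1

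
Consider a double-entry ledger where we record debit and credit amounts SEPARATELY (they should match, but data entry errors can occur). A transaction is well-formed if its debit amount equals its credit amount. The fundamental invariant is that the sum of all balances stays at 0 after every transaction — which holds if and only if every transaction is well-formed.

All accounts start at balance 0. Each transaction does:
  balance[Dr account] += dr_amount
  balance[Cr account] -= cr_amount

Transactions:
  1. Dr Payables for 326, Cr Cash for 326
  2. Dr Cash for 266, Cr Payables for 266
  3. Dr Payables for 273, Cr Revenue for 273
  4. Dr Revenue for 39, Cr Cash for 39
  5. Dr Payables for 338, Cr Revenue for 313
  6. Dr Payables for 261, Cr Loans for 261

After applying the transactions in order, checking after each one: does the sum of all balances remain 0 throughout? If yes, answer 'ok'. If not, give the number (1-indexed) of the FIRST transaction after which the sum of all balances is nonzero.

Answer: 5

Derivation:
After txn 1: dr=326 cr=326 sum_balances=0
After txn 2: dr=266 cr=266 sum_balances=0
After txn 3: dr=273 cr=273 sum_balances=0
After txn 4: dr=39 cr=39 sum_balances=0
After txn 5: dr=338 cr=313 sum_balances=25
After txn 6: dr=261 cr=261 sum_balances=25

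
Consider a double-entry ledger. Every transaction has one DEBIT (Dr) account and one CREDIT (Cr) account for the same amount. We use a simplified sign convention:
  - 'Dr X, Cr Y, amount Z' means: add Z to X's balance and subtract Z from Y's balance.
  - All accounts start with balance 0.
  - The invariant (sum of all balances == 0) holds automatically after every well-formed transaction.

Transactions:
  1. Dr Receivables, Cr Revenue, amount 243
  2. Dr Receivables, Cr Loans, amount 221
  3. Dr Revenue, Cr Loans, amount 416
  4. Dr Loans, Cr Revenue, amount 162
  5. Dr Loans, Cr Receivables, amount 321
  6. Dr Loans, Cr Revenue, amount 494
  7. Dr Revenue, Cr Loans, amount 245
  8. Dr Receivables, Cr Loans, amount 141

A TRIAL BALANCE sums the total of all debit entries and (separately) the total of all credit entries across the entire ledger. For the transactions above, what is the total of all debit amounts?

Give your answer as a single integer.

Answer: 2243

Derivation:
Txn 1: debit+=243
Txn 2: debit+=221
Txn 3: debit+=416
Txn 4: debit+=162
Txn 5: debit+=321
Txn 6: debit+=494
Txn 7: debit+=245
Txn 8: debit+=141
Total debits = 2243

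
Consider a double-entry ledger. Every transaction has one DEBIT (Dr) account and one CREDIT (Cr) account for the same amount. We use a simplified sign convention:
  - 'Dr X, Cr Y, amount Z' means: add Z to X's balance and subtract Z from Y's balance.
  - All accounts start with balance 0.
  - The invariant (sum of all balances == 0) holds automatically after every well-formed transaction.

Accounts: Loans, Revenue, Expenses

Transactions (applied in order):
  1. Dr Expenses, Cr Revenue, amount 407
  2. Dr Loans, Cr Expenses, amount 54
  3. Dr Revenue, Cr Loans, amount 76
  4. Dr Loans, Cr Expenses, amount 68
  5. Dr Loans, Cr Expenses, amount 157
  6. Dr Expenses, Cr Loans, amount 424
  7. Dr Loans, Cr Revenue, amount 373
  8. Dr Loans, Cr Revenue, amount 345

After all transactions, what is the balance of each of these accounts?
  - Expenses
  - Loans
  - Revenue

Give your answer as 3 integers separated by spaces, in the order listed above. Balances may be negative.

After txn 1 (Dr Expenses, Cr Revenue, amount 407): Expenses=407 Revenue=-407
After txn 2 (Dr Loans, Cr Expenses, amount 54): Expenses=353 Loans=54 Revenue=-407
After txn 3 (Dr Revenue, Cr Loans, amount 76): Expenses=353 Loans=-22 Revenue=-331
After txn 4 (Dr Loans, Cr Expenses, amount 68): Expenses=285 Loans=46 Revenue=-331
After txn 5 (Dr Loans, Cr Expenses, amount 157): Expenses=128 Loans=203 Revenue=-331
After txn 6 (Dr Expenses, Cr Loans, amount 424): Expenses=552 Loans=-221 Revenue=-331
After txn 7 (Dr Loans, Cr Revenue, amount 373): Expenses=552 Loans=152 Revenue=-704
After txn 8 (Dr Loans, Cr Revenue, amount 345): Expenses=552 Loans=497 Revenue=-1049

Answer: 552 497 -1049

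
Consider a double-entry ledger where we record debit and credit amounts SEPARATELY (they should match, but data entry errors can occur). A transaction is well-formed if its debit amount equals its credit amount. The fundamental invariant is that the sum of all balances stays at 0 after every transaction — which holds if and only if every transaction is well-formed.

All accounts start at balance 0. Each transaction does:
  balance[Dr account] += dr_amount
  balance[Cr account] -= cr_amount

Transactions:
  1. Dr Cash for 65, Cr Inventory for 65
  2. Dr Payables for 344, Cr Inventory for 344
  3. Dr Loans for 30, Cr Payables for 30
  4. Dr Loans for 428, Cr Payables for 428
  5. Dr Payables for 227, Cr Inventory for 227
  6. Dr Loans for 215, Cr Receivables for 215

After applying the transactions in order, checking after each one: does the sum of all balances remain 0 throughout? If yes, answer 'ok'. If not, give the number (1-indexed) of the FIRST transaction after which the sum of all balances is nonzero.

After txn 1: dr=65 cr=65 sum_balances=0
After txn 2: dr=344 cr=344 sum_balances=0
After txn 3: dr=30 cr=30 sum_balances=0
After txn 4: dr=428 cr=428 sum_balances=0
After txn 5: dr=227 cr=227 sum_balances=0
After txn 6: dr=215 cr=215 sum_balances=0

Answer: ok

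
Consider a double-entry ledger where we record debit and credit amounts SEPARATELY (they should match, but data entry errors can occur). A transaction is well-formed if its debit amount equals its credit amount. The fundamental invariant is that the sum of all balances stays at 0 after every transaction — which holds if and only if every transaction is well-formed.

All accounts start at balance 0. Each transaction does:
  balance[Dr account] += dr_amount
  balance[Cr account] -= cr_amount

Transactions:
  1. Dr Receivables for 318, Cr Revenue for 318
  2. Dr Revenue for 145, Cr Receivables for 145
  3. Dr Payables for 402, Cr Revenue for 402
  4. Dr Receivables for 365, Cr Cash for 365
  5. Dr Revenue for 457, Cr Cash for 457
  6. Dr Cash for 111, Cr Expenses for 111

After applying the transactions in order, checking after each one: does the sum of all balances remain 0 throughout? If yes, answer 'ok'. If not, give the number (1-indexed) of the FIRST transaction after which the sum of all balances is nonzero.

After txn 1: dr=318 cr=318 sum_balances=0
After txn 2: dr=145 cr=145 sum_balances=0
After txn 3: dr=402 cr=402 sum_balances=0
After txn 4: dr=365 cr=365 sum_balances=0
After txn 5: dr=457 cr=457 sum_balances=0
After txn 6: dr=111 cr=111 sum_balances=0

Answer: ok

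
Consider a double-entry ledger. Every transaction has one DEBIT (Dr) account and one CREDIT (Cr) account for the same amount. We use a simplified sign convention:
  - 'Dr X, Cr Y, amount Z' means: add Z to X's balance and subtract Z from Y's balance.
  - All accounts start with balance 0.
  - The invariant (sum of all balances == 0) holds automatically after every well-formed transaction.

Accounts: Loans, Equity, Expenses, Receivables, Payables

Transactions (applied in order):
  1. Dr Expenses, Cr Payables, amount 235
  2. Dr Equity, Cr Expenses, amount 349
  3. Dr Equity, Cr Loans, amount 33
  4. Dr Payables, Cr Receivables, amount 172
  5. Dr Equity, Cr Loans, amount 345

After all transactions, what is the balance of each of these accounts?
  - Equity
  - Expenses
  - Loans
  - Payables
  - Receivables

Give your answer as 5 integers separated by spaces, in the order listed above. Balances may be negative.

After txn 1 (Dr Expenses, Cr Payables, amount 235): Expenses=235 Payables=-235
After txn 2 (Dr Equity, Cr Expenses, amount 349): Equity=349 Expenses=-114 Payables=-235
After txn 3 (Dr Equity, Cr Loans, amount 33): Equity=382 Expenses=-114 Loans=-33 Payables=-235
After txn 4 (Dr Payables, Cr Receivables, amount 172): Equity=382 Expenses=-114 Loans=-33 Payables=-63 Receivables=-172
After txn 5 (Dr Equity, Cr Loans, amount 345): Equity=727 Expenses=-114 Loans=-378 Payables=-63 Receivables=-172

Answer: 727 -114 -378 -63 -172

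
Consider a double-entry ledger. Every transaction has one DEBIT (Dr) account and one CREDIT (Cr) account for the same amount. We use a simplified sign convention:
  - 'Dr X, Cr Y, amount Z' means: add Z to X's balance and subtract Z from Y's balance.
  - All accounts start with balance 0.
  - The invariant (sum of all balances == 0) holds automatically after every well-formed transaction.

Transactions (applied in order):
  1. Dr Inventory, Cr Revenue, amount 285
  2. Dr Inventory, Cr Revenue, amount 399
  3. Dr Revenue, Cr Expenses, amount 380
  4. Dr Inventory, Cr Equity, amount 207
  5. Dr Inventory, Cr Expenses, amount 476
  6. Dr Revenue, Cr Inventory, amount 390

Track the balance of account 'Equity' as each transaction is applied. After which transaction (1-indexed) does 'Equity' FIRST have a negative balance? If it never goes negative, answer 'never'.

Answer: 4

Derivation:
After txn 1: Equity=0
After txn 2: Equity=0
After txn 3: Equity=0
After txn 4: Equity=-207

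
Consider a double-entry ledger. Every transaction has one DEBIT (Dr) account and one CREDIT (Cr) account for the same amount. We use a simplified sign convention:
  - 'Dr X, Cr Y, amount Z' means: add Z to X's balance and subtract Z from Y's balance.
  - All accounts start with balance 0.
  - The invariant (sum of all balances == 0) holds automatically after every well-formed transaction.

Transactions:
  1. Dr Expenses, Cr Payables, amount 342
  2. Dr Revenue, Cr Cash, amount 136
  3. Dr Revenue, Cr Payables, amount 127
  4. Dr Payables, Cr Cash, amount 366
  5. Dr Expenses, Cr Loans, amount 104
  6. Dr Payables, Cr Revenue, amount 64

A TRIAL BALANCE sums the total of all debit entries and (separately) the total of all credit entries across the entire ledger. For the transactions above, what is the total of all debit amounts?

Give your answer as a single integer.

Answer: 1139

Derivation:
Txn 1: debit+=342
Txn 2: debit+=136
Txn 3: debit+=127
Txn 4: debit+=366
Txn 5: debit+=104
Txn 6: debit+=64
Total debits = 1139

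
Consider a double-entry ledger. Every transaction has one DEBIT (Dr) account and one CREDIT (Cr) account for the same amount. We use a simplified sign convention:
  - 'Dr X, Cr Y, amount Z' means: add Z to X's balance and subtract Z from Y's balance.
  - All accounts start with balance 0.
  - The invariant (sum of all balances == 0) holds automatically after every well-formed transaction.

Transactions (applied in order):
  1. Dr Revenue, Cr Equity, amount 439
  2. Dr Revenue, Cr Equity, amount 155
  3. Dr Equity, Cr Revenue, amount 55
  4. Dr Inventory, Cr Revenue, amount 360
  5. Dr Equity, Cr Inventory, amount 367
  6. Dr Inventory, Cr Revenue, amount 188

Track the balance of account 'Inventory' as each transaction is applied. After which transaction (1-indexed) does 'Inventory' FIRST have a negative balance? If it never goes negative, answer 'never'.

Answer: 5

Derivation:
After txn 1: Inventory=0
After txn 2: Inventory=0
After txn 3: Inventory=0
After txn 4: Inventory=360
After txn 5: Inventory=-7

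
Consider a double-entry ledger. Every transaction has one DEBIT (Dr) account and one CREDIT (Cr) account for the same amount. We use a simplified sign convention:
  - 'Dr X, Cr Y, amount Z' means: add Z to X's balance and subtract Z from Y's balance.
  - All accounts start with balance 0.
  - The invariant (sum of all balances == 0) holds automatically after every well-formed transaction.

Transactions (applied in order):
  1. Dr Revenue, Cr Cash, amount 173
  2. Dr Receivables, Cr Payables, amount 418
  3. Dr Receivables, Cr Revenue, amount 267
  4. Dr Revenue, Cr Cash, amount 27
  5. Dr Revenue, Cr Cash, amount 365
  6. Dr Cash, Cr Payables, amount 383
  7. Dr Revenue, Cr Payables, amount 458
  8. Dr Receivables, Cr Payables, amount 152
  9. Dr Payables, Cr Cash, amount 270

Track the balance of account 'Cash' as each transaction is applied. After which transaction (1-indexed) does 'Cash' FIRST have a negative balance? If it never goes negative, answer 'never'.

Answer: 1

Derivation:
After txn 1: Cash=-173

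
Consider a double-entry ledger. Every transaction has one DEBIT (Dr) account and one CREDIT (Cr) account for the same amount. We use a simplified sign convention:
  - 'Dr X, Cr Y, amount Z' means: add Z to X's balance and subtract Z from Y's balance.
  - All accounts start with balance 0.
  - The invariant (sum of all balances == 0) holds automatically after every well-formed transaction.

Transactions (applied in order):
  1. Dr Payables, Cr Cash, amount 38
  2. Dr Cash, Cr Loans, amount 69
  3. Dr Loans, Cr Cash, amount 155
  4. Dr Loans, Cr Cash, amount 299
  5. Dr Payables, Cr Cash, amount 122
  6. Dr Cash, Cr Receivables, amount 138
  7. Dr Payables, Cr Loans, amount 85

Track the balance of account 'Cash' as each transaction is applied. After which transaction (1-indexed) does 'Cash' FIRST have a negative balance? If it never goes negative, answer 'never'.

Answer: 1

Derivation:
After txn 1: Cash=-38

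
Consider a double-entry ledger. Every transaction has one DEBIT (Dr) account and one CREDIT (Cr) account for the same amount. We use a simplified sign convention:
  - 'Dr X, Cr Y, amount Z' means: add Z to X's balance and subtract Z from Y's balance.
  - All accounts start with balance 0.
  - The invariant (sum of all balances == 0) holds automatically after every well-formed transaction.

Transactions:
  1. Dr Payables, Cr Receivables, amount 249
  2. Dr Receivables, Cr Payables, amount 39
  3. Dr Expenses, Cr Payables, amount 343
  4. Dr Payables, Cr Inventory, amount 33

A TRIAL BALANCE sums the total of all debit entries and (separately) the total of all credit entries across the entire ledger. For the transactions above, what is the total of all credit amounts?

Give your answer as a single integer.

Answer: 664

Derivation:
Txn 1: credit+=249
Txn 2: credit+=39
Txn 3: credit+=343
Txn 4: credit+=33
Total credits = 664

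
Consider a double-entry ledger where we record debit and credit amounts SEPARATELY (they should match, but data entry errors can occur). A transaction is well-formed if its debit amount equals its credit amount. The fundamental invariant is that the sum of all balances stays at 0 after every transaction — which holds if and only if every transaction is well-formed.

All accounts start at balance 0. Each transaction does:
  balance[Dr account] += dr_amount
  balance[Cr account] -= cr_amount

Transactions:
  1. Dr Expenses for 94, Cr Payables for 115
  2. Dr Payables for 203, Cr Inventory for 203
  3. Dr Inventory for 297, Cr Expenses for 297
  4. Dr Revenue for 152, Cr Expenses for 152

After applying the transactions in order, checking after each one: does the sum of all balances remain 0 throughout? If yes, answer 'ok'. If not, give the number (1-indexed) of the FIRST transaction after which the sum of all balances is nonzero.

After txn 1: dr=94 cr=115 sum_balances=-21
After txn 2: dr=203 cr=203 sum_balances=-21
After txn 3: dr=297 cr=297 sum_balances=-21
After txn 4: dr=152 cr=152 sum_balances=-21

Answer: 1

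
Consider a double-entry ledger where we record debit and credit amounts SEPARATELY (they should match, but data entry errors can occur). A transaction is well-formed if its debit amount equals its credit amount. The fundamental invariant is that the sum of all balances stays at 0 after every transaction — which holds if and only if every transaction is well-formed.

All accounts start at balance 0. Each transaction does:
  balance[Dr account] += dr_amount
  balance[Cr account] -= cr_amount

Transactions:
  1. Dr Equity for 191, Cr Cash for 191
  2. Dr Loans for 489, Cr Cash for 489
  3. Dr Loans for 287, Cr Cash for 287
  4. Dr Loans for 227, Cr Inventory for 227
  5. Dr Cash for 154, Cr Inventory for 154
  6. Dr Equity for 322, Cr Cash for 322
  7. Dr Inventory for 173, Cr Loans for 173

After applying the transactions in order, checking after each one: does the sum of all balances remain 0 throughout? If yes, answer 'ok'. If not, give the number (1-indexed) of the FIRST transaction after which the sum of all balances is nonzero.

Answer: ok

Derivation:
After txn 1: dr=191 cr=191 sum_balances=0
After txn 2: dr=489 cr=489 sum_balances=0
After txn 3: dr=287 cr=287 sum_balances=0
After txn 4: dr=227 cr=227 sum_balances=0
After txn 5: dr=154 cr=154 sum_balances=0
After txn 6: dr=322 cr=322 sum_balances=0
After txn 7: dr=173 cr=173 sum_balances=0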